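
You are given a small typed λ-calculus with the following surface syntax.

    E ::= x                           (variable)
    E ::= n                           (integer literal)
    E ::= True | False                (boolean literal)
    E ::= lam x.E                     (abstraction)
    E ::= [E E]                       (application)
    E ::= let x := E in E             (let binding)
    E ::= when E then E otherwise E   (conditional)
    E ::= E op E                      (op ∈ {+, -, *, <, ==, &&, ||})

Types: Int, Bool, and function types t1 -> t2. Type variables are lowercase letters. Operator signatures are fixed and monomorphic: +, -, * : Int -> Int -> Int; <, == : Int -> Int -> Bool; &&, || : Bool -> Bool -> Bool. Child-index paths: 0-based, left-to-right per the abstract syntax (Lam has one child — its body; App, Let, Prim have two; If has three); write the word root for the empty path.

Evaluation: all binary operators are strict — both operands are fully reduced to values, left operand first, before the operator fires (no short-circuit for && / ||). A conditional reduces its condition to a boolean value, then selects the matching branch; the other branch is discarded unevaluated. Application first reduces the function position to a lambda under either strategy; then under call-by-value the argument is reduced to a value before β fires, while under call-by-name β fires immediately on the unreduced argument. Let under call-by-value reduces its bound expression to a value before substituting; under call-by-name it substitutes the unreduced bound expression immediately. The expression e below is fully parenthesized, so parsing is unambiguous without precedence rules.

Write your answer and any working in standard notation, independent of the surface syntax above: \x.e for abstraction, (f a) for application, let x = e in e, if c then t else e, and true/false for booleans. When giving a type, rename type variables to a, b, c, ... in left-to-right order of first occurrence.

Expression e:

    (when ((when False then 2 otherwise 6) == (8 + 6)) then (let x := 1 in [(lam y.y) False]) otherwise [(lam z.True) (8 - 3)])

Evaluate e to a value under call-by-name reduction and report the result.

Answer: true

Trace:
step 0: (if ((if false then 2 else 6) == (8 + 6)) then (let x = 1 in ((\y.y) false)) else ((\z.true) (8 - 3)))
step 1: [if@0.0] (if (6 == (8 + 6)) then (let x = 1 in ((\y.y) false)) else ((\z.true) (8 - 3)))
step 2: [delta@0.1] (if (6 == 14) then (let x = 1 in ((\y.y) false)) else ((\z.true) (8 - 3)))
step 3: [delta@0] (if false then (let x = 1 in ((\y.y) false)) else ((\z.true) (8 - 3)))
step 4: [if@root] ((\z.true) (8 - 3))
step 5: [beta@root] true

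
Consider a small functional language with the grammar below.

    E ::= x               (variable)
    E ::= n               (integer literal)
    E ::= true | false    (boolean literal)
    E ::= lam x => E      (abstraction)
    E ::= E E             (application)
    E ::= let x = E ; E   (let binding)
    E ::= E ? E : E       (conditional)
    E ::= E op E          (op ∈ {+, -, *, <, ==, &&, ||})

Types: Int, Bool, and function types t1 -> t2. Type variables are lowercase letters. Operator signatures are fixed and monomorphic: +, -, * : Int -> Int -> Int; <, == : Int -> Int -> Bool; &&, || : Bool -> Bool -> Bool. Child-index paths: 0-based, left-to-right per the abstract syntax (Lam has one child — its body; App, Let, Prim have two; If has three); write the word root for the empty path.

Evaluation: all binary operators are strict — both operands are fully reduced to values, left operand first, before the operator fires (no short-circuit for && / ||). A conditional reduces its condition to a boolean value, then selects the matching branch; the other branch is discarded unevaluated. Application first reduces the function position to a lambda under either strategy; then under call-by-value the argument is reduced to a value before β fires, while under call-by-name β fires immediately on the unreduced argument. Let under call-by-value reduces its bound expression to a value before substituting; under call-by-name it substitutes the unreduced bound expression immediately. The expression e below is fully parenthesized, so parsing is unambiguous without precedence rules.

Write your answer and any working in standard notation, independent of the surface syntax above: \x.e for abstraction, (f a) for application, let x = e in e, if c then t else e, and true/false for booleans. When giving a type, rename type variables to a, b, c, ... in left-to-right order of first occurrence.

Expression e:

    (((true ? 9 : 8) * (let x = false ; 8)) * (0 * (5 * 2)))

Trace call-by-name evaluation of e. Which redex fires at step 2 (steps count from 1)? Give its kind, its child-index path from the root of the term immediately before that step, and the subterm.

Derivation:
step 0: (((if true then 9 else 8) * (let x = false in 8)) * (0 * (5 * 2)))
step 1: [if@0.0] ((9 * (let x = false in 8)) * (0 * (5 * 2)))
step 2: [let@0.1] ((9 * 8) * (0 * (5 * 2)))

Answer: let at 0.1 : (let x = false in 8)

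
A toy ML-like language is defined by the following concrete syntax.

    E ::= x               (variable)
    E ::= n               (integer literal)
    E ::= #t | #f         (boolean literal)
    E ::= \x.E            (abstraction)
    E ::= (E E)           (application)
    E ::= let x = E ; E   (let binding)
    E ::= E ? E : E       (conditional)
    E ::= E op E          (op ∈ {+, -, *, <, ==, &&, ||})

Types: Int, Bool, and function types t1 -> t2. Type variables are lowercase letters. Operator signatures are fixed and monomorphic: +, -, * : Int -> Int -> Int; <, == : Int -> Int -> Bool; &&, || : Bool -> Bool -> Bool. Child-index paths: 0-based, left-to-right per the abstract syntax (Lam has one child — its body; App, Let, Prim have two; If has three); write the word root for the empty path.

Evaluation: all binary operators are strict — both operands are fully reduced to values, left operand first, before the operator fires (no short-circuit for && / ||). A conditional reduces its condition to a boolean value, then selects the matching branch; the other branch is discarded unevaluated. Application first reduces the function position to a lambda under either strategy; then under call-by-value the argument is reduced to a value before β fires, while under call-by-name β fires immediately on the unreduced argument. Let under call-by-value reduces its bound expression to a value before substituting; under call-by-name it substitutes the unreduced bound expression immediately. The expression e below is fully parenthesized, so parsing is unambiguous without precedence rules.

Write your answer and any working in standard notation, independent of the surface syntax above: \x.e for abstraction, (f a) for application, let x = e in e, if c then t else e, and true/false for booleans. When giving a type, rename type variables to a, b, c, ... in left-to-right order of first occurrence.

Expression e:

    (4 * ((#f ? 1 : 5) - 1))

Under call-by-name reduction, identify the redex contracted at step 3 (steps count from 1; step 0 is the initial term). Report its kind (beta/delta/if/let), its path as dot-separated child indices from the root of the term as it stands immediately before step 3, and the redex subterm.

Answer: delta at root : (4 * 4)

Working:
step 0: (4 * ((if false then 1 else 5) - 1))
step 1: [if@1.0] (4 * (5 - 1))
step 2: [delta@1] (4 * 4)
step 3: [delta@root] 16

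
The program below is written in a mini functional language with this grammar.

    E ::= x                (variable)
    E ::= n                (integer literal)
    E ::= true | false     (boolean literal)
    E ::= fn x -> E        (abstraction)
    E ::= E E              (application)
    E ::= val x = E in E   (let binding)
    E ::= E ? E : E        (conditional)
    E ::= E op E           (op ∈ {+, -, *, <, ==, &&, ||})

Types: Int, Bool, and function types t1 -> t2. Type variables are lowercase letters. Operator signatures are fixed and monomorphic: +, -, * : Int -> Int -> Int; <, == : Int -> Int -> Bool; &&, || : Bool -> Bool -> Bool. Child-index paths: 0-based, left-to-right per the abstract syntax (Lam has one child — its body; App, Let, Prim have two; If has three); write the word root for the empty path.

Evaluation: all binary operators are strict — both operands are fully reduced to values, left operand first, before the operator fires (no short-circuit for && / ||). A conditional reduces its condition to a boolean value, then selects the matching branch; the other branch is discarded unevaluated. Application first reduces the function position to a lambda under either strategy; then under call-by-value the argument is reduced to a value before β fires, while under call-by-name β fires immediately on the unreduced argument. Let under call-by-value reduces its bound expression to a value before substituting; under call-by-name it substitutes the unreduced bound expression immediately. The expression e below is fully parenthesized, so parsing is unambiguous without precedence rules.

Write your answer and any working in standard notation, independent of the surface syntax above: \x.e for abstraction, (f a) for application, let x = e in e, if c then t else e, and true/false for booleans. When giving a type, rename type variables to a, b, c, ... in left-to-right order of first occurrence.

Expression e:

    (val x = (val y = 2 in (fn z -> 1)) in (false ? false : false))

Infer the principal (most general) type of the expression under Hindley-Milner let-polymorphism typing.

Answer: Bool

Derivation:
let y : Int
\z._ : a -> Int
let x : forall. a -> Int
  unify Bool ~ Bool
  unify Bool ~ Bool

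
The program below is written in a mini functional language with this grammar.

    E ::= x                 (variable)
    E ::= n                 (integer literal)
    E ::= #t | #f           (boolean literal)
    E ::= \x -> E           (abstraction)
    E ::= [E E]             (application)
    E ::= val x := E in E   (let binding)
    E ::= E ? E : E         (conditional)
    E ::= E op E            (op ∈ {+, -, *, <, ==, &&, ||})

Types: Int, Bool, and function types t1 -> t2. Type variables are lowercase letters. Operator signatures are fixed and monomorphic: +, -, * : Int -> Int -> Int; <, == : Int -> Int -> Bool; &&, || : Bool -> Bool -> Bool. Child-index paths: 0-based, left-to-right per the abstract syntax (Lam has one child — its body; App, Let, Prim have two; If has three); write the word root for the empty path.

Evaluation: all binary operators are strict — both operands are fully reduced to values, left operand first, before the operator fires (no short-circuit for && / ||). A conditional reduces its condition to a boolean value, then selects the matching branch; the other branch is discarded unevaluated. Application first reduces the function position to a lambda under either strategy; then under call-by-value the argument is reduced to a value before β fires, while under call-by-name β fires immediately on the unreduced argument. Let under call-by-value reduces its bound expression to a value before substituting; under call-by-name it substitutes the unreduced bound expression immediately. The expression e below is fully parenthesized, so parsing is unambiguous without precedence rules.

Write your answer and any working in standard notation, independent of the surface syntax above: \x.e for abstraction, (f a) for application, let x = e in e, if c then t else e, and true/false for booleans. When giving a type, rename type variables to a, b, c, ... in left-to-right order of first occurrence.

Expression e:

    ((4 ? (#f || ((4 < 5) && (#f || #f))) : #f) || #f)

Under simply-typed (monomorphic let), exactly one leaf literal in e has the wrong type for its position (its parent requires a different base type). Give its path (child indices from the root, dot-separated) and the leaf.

Answer: 0.0 : 4

Trace:
  unify Int ~ Bool
  FAIL: mismatch Int ~ Bool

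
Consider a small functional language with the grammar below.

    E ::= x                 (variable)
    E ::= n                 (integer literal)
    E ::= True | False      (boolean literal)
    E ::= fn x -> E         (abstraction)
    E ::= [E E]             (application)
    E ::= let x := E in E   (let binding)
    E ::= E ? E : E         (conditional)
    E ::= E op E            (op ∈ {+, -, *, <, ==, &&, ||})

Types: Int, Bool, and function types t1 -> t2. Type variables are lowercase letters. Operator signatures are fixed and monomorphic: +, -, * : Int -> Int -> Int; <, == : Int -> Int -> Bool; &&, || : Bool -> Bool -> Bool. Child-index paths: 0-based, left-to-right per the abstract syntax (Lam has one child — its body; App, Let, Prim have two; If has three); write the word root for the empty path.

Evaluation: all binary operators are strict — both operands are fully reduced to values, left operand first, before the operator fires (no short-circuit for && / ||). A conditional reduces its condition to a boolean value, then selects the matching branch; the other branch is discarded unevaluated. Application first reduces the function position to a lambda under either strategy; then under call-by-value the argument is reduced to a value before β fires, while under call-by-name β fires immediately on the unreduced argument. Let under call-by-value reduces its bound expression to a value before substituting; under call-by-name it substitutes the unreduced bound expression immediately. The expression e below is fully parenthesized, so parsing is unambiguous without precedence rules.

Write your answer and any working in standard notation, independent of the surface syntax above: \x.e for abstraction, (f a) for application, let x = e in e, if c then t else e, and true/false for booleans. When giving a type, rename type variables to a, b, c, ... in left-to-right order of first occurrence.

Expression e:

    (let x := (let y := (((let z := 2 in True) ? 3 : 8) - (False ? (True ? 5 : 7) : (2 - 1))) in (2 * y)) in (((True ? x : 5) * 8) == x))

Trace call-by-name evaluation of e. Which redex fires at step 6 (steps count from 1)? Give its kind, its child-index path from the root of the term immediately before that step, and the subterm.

Answer: if at 0.0.1.1 : (if false then (if true then 5 else 7) else (2 - 1))

Working:
step 0: (let x = (let y = ((if (let z = 2 in true) then 3 else 8) - (if false then (if true then 5 else 7) else (2 - 1))) in (2 * y)) in (((if true then x else 5) * 8) == x))
step 1: [let@root] (((if true then (let y = ((if (let z = 2 in true) then 3 else 8) - (if false then (if true then 5 else 7) else (2 - 1))) in (2 * y)) else 5) * 8) == (let y = ((if (let z = 2 in true) then 3 else 8) - (if false then (if true then 5 else 7) else (2 - 1))) in (2 * y)))
step 2: [if@0.0] (((let y = ((if (let z = 2 in true) then 3 else 8) - (if false then (if true then 5 else 7) else (2 - 1))) in (2 * y)) * 8) == (let y = ((if (let z = 2 in true) then 3 else 8) - (if false then (if true then 5 else 7) else (2 - 1))) in (2 * y)))
step 3: [let@0.0] (((2 * ((if (let z = 2 in true) then 3 else 8) - (if false then (if true then 5 else 7) else (2 - 1)))) * 8) == (let y = ((if (let z = 2 in true) then 3 else 8) - (if false then (if true then 5 else 7) else (2 - 1))) in (2 * y)))
step 4: [let@0.0.1.0.0] (((2 * ((if true then 3 else 8) - (if false then (if true then 5 else 7) else (2 - 1)))) * 8) == (let y = ((if (let z = 2 in true) then 3 else 8) - (if false then (if true then 5 else 7) else (2 - 1))) in (2 * y)))
step 5: [if@0.0.1.0] (((2 * (3 - (if false then (if true then 5 else 7) else (2 - 1)))) * 8) == (let y = ((if (let z = 2 in true) then 3 else 8) - (if false then (if true then 5 else 7) else (2 - 1))) in (2 * y)))
step 6: [if@0.0.1.1] (((2 * (3 - (2 - 1))) * 8) == (let y = ((if (let z = 2 in true) then 3 else 8) - (if false then (if true then 5 else 7) else (2 - 1))) in (2 * y)))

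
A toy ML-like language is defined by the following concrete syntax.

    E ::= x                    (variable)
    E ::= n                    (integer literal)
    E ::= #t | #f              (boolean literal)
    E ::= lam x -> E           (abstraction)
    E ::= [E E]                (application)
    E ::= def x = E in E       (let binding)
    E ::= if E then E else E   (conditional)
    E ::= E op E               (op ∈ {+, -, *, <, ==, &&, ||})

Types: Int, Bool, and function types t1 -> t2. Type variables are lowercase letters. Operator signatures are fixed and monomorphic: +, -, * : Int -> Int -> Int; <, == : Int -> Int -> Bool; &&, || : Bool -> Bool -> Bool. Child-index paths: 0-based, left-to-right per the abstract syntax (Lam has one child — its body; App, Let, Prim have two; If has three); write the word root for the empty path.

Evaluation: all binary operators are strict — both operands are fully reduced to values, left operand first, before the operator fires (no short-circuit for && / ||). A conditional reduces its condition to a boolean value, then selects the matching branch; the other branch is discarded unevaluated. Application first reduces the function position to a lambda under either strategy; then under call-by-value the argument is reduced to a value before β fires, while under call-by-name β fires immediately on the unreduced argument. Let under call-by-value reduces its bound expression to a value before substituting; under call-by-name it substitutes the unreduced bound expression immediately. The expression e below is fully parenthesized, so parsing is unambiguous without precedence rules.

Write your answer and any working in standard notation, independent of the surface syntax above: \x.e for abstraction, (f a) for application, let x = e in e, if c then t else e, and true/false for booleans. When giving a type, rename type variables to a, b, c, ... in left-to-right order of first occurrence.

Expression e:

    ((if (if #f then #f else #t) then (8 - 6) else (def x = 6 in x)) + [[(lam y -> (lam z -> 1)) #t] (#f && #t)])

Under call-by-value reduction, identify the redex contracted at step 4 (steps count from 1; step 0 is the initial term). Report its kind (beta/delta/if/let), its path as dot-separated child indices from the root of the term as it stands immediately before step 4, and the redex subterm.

Trace:
step 0: ((if (if false then false else true) then (8 - 6) else (let x = 6 in x)) + (((\y.(\z.1)) true) (false && true)))
step 1: [if@0.0] ((if true then (8 - 6) else (let x = 6 in x)) + (((\y.(\z.1)) true) (false && true)))
step 2: [if@0] ((8 - 6) + (((\y.(\z.1)) true) (false && true)))
step 3: [delta@0] (2 + (((\y.(\z.1)) true) (false && true)))
step 4: [beta@1.0] (2 + ((\z.1) (false && true)))

Answer: beta at 1.0 : ((\y.(\z.1)) true)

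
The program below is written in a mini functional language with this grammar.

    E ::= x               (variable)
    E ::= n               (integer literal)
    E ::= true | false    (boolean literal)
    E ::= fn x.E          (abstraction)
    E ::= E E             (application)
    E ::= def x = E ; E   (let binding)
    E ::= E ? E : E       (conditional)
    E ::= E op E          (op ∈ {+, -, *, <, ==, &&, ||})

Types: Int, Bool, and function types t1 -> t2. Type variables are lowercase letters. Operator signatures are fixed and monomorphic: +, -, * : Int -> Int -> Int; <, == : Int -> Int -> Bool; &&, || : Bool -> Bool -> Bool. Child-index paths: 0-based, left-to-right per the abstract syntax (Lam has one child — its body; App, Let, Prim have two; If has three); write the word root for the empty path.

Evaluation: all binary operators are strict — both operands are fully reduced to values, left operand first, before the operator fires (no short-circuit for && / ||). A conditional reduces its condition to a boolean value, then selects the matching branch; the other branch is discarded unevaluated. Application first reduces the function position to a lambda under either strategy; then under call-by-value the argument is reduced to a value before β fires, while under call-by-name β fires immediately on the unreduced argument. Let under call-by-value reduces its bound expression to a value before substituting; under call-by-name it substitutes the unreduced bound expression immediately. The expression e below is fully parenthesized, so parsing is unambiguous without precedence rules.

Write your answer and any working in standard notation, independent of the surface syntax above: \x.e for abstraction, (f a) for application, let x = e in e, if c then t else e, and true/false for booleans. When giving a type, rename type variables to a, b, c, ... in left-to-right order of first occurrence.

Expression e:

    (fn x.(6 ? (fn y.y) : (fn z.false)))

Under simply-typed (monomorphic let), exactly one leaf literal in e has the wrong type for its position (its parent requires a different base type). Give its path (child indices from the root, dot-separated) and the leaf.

Answer: 0.0 : 6

Working:
  unify Int ~ Bool
  FAIL: mismatch Int ~ Bool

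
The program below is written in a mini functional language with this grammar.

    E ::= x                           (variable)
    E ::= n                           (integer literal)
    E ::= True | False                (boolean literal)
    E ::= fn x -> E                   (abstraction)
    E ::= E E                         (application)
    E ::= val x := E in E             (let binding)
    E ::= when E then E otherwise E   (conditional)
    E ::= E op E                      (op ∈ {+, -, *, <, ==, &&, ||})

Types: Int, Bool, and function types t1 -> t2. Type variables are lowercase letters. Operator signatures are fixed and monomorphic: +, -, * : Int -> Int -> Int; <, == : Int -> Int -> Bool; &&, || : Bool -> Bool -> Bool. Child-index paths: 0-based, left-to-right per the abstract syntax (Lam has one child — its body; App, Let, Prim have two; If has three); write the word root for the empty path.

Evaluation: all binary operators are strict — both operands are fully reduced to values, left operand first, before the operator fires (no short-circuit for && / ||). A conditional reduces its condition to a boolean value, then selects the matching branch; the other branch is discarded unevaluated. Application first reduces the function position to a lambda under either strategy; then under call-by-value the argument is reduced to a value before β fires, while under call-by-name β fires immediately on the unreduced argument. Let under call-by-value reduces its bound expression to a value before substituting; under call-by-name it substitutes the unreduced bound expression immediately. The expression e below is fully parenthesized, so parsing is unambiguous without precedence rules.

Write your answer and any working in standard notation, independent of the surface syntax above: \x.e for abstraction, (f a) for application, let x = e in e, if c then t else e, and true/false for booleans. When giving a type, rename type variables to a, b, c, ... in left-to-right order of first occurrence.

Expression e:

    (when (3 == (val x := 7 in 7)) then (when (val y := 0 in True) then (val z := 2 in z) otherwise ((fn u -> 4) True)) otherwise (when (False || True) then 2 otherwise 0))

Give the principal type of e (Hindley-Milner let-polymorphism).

Answer: Int

Derivation:
  unify Int ~ Int
let x : Int
  unify Int ~ Int
  unify Bool ~ Bool
let y : Int
  unify Bool ~ Bool
let z : Int
z : Int
\u._ : a -> Int
  unify a -> Int ~ Bool -> b
  unify a ~ Bool
  unify Int ~ b
_ _ : Int
  unify Int ~ Int
  unify Bool ~ Bool
  unify Bool ~ Bool
  unify Bool ~ Bool
  unify Int ~ Int
  unify Int ~ Int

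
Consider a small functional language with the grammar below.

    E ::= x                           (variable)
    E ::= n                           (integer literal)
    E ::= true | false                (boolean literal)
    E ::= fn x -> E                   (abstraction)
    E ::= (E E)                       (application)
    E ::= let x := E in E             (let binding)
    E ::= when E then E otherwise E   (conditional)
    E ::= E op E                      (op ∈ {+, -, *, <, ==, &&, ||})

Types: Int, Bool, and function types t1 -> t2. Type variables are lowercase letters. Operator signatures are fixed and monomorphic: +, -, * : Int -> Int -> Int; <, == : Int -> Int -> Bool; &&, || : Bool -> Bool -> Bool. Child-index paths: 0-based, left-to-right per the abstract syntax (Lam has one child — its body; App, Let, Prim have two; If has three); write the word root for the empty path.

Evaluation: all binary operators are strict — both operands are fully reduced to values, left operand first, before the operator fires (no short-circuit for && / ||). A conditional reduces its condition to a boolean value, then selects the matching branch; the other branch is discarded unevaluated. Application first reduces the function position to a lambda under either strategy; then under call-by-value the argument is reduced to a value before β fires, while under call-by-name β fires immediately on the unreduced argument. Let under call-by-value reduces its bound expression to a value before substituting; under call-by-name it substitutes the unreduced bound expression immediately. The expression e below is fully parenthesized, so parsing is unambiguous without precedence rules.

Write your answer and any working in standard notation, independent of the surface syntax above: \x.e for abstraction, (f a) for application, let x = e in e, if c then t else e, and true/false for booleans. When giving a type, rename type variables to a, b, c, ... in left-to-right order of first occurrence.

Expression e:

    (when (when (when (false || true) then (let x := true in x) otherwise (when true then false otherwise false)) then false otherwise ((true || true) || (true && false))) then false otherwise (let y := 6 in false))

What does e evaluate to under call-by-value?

Answer: false

Trace:
step 0: (if (if (if (false || true) then (let x = true in x) else (if true then false else false)) then false else ((true || true) || (true && false))) then false else (let y = 6 in false))
step 1: [delta@0.0.0] (if (if (if true then (let x = true in x) else (if true then false else false)) then false else ((true || true) || (true && false))) then false else (let y = 6 in false))
step 2: [if@0.0] (if (if (let x = true in x) then false else ((true || true) || (true && false))) then false else (let y = 6 in false))
step 3: [let@0.0] (if (if true then false else ((true || true) || (true && false))) then false else (let y = 6 in false))
step 4: [if@0] (if false then false else (let y = 6 in false))
step 5: [if@root] (let y = 6 in false)
step 6: [let@root] false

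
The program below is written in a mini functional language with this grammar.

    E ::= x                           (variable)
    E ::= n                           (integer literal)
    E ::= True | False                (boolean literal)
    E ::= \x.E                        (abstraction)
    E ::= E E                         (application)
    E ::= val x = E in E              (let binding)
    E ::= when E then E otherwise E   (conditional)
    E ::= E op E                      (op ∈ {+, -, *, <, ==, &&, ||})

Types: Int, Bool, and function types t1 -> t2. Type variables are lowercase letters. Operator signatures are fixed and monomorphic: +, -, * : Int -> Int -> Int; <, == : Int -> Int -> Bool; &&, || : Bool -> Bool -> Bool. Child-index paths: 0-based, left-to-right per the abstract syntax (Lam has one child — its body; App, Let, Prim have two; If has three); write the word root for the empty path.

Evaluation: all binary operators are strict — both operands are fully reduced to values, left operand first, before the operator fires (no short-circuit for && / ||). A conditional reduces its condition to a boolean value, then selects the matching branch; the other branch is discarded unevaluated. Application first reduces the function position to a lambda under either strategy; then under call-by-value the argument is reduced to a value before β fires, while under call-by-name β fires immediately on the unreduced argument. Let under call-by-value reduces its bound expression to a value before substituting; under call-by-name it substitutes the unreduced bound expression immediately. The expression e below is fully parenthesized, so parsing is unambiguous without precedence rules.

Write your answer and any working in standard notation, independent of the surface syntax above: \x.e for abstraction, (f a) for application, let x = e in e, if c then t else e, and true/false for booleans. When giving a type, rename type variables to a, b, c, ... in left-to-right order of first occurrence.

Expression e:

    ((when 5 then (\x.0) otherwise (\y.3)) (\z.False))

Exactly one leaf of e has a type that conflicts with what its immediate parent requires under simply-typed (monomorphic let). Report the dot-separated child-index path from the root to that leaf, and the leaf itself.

Derivation:
  unify Int ~ Bool
  FAIL: mismatch Int ~ Bool

Answer: 0.0 : 5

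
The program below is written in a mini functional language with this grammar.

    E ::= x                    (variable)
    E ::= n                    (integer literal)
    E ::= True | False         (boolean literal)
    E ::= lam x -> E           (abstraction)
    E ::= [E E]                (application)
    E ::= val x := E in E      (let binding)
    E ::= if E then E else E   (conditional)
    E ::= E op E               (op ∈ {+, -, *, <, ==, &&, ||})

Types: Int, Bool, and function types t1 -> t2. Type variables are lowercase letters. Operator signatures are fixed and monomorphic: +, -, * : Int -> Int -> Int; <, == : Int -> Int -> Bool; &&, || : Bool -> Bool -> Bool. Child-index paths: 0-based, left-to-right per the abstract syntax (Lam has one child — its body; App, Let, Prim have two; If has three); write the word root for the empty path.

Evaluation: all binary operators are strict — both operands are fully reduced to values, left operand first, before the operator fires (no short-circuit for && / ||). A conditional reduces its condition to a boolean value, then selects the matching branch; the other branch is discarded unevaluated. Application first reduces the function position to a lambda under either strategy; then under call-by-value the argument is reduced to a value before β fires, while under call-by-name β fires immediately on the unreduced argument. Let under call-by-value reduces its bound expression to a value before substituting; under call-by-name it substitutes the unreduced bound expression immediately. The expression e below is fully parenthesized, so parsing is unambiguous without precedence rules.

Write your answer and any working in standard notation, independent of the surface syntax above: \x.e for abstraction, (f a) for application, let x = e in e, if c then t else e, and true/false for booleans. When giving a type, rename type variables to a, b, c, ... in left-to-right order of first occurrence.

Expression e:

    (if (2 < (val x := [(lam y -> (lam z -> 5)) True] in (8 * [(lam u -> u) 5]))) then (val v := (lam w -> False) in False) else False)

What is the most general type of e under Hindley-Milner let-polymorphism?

Trace:
  unify Int ~ Int
\z._ : b -> Int
\y._ : a -> b -> Int
  unify a -> b -> Int ~ Bool -> c
  unify a ~ Bool
  unify b -> Int ~ c
_ _ : b -> Int
let x : forall. b -> Int
  unify Int ~ Int
u : d
\u._ : d -> d
  unify d -> d ~ Int -> e
  unify d ~ Int
  unify Int ~ e
_ _ : Int
  unify Int ~ Int
  unify Int ~ Int
  unify Bool ~ Bool
\w._ : f -> Bool
let v : forall. f -> Bool
  unify Bool ~ Bool

Answer: Bool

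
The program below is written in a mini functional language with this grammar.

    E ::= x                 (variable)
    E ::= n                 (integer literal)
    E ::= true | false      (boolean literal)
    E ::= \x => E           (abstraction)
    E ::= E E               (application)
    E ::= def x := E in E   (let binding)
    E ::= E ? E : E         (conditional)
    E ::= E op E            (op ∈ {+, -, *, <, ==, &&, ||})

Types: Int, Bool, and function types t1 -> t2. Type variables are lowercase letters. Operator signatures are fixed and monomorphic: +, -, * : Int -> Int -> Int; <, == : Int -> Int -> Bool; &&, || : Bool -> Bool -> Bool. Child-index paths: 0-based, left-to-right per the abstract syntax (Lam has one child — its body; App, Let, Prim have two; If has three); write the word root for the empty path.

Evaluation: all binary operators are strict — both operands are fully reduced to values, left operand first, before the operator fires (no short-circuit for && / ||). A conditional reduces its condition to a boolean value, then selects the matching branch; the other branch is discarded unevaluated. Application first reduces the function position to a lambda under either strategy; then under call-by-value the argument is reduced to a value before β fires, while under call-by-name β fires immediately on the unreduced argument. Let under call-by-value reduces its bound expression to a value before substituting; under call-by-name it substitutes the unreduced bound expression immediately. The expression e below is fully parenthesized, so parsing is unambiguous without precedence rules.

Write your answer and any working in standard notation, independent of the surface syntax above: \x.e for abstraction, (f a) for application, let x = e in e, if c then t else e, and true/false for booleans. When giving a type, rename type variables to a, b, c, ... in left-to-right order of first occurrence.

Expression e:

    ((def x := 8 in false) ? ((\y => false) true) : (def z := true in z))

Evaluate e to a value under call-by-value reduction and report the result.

Answer: true

Derivation:
step 0: (if (let x = 8 in false) then ((\y.false) true) else (let z = true in z))
step 1: [let@0] (if false then ((\y.false) true) else (let z = true in z))
step 2: [if@root] (let z = true in z)
step 3: [let@root] true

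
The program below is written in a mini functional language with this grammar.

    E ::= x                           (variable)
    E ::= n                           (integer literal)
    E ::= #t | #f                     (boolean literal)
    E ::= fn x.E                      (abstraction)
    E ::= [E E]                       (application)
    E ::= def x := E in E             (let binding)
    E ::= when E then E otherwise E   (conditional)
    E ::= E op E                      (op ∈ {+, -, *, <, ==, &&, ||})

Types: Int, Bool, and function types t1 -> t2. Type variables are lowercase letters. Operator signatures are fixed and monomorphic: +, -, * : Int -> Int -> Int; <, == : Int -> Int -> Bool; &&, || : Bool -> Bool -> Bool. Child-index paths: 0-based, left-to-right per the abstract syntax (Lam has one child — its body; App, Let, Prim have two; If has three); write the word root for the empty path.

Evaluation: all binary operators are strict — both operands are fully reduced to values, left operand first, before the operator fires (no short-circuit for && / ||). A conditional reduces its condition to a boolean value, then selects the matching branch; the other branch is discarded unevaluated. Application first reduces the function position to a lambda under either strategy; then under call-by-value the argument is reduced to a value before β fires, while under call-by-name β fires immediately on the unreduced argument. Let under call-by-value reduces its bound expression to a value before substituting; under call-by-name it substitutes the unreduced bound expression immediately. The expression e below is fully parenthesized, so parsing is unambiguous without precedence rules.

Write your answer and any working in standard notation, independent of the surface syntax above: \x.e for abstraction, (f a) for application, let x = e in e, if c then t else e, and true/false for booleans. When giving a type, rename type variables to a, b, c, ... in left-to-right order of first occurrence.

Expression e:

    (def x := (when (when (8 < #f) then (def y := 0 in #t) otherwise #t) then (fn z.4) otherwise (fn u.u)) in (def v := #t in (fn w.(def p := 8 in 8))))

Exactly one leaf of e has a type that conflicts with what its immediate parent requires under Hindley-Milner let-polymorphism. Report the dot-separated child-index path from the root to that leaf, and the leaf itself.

Answer: 0.0.0.1 : false

Derivation:
  unify Int ~ Int
  unify Bool ~ Int
  FAIL: mismatch Bool ~ Int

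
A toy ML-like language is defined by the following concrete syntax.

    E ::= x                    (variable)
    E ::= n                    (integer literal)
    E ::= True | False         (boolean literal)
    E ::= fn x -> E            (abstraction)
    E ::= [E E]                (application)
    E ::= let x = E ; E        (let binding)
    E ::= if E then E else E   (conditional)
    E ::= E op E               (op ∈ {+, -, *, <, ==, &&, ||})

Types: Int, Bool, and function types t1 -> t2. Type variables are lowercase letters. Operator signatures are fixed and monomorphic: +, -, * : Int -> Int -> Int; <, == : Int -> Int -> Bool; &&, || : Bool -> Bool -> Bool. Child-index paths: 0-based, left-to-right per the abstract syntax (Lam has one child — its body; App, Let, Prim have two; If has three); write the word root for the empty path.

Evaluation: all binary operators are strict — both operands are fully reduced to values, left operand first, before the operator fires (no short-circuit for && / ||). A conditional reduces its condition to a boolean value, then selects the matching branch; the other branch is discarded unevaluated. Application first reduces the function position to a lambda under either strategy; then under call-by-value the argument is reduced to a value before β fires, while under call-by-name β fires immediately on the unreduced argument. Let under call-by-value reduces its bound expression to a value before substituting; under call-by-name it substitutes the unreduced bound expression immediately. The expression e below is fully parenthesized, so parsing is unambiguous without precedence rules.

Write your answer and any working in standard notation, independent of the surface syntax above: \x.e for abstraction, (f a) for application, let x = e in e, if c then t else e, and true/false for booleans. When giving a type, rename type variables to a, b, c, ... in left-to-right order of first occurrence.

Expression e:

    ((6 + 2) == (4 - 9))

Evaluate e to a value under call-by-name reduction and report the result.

Answer: false

Derivation:
step 0: ((6 + 2) == (4 - 9))
step 1: [delta@0] (8 == (4 - 9))
step 2: [delta@1] (8 == -5)
step 3: [delta@root] false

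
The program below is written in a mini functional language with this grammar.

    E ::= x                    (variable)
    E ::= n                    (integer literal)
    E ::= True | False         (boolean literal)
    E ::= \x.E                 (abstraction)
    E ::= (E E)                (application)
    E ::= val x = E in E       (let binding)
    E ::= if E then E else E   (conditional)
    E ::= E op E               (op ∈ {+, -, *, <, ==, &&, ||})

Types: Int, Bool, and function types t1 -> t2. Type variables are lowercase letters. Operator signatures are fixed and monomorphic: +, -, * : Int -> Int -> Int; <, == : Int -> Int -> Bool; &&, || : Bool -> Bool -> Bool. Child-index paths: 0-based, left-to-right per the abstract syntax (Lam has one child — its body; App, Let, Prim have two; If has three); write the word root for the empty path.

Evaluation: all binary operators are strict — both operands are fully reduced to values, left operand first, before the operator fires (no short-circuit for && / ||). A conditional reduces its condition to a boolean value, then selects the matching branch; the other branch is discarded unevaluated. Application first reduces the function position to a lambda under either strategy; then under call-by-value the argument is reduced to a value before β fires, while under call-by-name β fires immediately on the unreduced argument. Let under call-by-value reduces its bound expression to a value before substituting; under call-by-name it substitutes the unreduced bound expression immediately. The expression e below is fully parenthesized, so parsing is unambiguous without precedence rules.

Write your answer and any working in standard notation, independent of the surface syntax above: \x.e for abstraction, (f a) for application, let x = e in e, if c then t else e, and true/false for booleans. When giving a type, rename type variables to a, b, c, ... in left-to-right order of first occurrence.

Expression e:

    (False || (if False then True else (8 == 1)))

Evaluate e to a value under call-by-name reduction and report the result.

Answer: false

Trace:
step 0: (false || (if false then true else (8 == 1)))
step 1: [if@1] (false || (8 == 1))
step 2: [delta@1] (false || false)
step 3: [delta@root] false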